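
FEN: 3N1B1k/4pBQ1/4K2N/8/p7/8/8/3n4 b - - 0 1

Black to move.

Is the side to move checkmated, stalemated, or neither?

checkmate

Black to move; black king on h8.
In check: yes, from the white queen on g7.
King squares — g7: attacked by Bf8; h7: attacked by Qg7; g8: attacked by Nh6.
Legal moves for Black: none.
In check with no legal moves → checkmate.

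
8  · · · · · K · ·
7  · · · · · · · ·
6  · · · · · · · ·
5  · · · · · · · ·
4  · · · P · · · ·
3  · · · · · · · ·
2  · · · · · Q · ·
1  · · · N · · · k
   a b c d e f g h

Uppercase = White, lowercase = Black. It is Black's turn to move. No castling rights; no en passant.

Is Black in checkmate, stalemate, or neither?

Black to move; black king on h1.
In check: no.
King squares — g1: attacked by Qf2; g2: attacked by Qf2; h2: attacked by Qf2.
Legal moves for Black: none.
Not in check and no legal moves → stalemate.

stalemate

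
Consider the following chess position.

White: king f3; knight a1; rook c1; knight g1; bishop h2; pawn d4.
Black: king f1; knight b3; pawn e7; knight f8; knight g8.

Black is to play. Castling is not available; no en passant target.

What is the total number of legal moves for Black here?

1

Black to move; king on f1.
In check: yes, from the white rook on c1.
Legal moves: Nxc1.
Count: 1.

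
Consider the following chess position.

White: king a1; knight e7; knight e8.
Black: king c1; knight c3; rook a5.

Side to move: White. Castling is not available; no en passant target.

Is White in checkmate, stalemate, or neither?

White to move; white king on a1.
In check: yes, from the black rook on a5.
King squares — b1: attacked by Kc1; a2: attacked by Nc3; b2: attacked by Kc1.
Legal moves for White: none.
In check with no legal moves → checkmate.

checkmate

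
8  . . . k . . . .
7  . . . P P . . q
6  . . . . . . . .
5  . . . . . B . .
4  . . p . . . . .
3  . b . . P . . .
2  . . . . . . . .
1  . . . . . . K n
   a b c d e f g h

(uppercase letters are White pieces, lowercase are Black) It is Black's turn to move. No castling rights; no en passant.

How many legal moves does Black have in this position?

3

Black to move; king on d8.
In check: yes, from the white pawn on e7.
Legal moves: Kxe7, Kc7, Qxe7.
Count: 3.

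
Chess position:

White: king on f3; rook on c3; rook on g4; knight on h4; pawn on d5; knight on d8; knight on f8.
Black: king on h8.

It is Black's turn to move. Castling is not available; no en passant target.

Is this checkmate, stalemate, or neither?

stalemate

Black to move; black king on h8.
In check: no.
King squares — g7: attacked by Rg4; h7: attacked by Nf8; g8: attacked by Rg4.
Legal moves for Black: none.
Not in check and no legal moves → stalemate.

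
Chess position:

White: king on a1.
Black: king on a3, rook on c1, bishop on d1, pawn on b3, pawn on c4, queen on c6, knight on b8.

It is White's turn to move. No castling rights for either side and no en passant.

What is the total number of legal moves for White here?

0

White to move; king on a1.
In check: yes, from the black rook on c1.
Legal moves: none.
Count: 0.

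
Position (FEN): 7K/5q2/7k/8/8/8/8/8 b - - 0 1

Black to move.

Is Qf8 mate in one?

yes

After Qf8: white king on h8; in check: yes, from the black queen on f8.
King squares — g7: attacked by Kh6; h7: attacked by Kh6; g8: attacked by Qf8.
White has no legal moves → checkmate.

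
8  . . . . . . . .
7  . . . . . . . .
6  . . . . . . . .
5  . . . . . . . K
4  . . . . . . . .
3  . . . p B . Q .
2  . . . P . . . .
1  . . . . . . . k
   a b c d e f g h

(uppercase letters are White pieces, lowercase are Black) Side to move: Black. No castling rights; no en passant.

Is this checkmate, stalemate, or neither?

Black to move; black king on h1.
In check: no.
King squares — g1: attacked by Be3; g2: attacked by Qg3; h2: attacked by Qg3.
Legal moves for Black: none.
Not in check and no legal moves → stalemate.

stalemate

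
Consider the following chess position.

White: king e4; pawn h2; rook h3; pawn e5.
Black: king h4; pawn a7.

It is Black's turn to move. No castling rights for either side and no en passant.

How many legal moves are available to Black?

Black to move; king on h4.
In check: yes, from the white rook on h3.
Legal moves: Kg5, Kg4, Kxh3.
Count: 3.

3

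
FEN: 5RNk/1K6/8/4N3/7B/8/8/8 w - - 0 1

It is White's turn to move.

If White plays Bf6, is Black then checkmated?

no

After Bf6: black king on h8; in check: yes, from the white bishop on f6.
Black has 1 legal reply: Kh7.
In check but a legal move exists → not checkmate.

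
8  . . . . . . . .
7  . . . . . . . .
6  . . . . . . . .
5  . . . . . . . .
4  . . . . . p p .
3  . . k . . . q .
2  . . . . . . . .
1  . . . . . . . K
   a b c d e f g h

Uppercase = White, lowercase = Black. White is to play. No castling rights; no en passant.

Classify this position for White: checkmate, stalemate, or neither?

White to move; white king on h1.
In check: no.
King squares — g1: attacked by Qg3; g2: attacked by Qg3; h2: attacked by Qg3.
Legal moves for White: none.
Not in check and no legal moves → stalemate.

stalemate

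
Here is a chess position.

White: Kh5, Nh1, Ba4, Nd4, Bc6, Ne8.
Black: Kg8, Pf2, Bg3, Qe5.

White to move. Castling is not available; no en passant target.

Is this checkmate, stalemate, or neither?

neither

White to move; white king on h5.
In check: yes, from the black queen on e5.
Legal moves for White: Kh6, Kg6, Kg4, Nf5.
White is in check but has 4 legal moves → neither.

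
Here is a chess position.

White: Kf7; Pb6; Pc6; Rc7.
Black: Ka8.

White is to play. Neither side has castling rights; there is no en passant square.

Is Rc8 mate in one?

After Rc8: black king on a8; in check: yes, from the white rook on c8.
King squares — a7: attacked by Pb6; b7: attacked by Pc6; b8: attacked by Rc8.
Black has no legal moves → checkmate.

yes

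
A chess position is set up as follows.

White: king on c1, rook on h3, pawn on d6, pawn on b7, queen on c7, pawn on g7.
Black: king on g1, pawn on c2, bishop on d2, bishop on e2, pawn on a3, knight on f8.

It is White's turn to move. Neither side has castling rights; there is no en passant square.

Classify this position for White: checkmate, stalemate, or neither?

neither

White to move; white king on c1.
In check: yes, from the black bishop on d2.
King squares — b1: attacked by Pc2; d1: attacked by Pc2; b2: attacked by Pa3; c2: available; d2: available.
Legal moves for White: Kxd2, Kxc2.
White is in check but has 2 legal moves → neither.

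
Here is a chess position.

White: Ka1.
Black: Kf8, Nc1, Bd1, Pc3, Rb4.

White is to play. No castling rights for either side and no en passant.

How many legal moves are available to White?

White to move; king on a1.
In check: no.
Legal moves: none.
Count: 0.

0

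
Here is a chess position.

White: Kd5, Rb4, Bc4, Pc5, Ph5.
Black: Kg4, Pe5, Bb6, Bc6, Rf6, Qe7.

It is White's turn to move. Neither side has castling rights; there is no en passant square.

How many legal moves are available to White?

0

White to move; king on d5.
In check: yes, from the black bishop on c6.
Legal moves: none.
Count: 0.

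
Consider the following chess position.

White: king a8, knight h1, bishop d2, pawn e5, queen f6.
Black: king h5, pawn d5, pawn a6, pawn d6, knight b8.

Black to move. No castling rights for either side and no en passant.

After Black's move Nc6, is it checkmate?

After Nc6: white king on a8; in check: no.
White is not in check, so this cannot be checkmate.

no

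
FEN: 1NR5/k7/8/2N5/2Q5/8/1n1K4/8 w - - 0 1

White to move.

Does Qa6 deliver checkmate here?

After Qa6: black king on a7; in check: yes, from the white queen on a6.
King squares — a6: attacked by Nc5; b6: attacked by Qa6; b7: attacked by Nc5; a8: attacked by Qa6; b8: attacked by Rc8.
Black has no legal moves → checkmate.

yes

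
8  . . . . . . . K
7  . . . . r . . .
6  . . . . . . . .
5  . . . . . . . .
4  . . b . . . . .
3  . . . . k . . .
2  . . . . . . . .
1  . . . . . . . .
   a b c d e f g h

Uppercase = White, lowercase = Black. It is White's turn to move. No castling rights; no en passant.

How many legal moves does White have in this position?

0

White to move; king on h8.
In check: no.
Legal moves: none.
Count: 0.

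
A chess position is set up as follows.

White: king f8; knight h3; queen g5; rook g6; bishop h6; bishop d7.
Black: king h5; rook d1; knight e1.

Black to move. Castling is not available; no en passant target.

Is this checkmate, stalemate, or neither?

checkmate

Black to move; black king on h5.
In check: yes, from the white queen on g5.
King squares — g4: attacked by Qg5; h4: attacked by Qg5; g5: attacked by Nh3; g6: attacked by Qg5; h6: attacked by Qg5.
Legal moves for Black: none.
In check with no legal moves → checkmate.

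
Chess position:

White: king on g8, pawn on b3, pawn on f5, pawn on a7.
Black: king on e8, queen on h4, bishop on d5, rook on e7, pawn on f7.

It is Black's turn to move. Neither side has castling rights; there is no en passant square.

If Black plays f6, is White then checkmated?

yes

After f6: white king on g8; in check: yes, from the black bishop on d5.
King squares — f7: attacked by Bd5; g7: attacked by Re7; h7: attacked by Qh4; f8: attacked by Ke8; h8: attacked by Qh4.
White has no legal moves → checkmate.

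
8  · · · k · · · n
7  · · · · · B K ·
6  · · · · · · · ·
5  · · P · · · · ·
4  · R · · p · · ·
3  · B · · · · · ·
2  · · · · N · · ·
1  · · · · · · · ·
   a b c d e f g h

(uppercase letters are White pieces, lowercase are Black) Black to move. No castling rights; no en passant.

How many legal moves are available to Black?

Black to move; king on d8.
In check: no.
Legal moves: Nxf7, Ng6, Kc8, Ke7, Kd7, Kc7, e3.
Count: 7.

7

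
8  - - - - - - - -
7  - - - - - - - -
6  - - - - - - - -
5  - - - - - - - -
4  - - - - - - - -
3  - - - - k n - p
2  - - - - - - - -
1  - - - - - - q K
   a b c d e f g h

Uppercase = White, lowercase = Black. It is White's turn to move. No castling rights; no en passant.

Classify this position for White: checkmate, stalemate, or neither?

checkmate

White to move; white king on h1.
In check: yes, from the black queen on g1.
King squares — g1: attacked by Nf3; g2: attacked by Qg1; h2: attacked by Qg1.
Legal moves for White: none.
In check with no legal moves → checkmate.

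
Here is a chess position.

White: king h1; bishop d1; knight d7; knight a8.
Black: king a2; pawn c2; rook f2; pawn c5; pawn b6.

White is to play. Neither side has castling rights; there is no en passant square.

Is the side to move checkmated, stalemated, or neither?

neither

White to move; white king on h1.
In check: no.
Legal moves for White: Nc7, Naxb6, Nf8, Nb8, Nf6, Ndxb6, Ne5, Nxc5, Kg1, Bh5, Bg4, Bf3, Be2, Bxc2.
White has 14 legal moves and is not in check → neither.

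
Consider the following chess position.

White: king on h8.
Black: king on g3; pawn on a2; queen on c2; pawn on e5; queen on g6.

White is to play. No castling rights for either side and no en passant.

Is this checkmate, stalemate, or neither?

stalemate

White to move; white king on h8.
In check: no.
King squares — g7: attacked by Qg6; h7: attacked by Qg6; g8: attacked by Qg6.
Legal moves for White: none.
Not in check and no legal moves → stalemate.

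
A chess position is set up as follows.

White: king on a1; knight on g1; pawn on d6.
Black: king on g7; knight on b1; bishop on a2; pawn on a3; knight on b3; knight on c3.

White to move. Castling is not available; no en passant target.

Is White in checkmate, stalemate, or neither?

checkmate

White to move; white king on a1.
In check: yes, from the black knight on b3.
King squares — b1: attacked by Ba2; a2: attacked by Nc3; b2: attacked by Pa3.
Legal moves for White: none.
In check with no legal moves → checkmate.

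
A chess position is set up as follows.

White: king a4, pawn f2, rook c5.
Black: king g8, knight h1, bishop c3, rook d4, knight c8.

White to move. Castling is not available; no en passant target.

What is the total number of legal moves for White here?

4

White to move; king on a4.
In check: yes, from the black rook on d4.
Legal moves: Kb5, Kb3, Ka3, Rc4.
Count: 4.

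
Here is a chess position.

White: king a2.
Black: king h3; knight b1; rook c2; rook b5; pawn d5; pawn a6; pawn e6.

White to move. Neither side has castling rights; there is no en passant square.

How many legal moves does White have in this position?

White to move; king on a2.
In check: yes, from the black rook on c2.
Legal moves: Ka1.
Count: 1.

1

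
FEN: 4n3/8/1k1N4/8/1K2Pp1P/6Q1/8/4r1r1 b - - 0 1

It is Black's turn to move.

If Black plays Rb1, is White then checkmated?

no

After Rb1: white king on b4; in check: yes, from the black rook on b1.
White has 5 legal replies: Kc4, Ka4, Kc3, Ka3, Qb3.
In check but a legal move exists → not checkmate.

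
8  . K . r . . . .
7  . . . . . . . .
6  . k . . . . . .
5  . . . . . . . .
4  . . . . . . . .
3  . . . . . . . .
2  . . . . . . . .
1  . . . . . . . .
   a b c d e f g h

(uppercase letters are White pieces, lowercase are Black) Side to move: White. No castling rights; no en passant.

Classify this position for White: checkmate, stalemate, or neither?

White to move; white king on b8.
In check: yes, from the black rook on d8.
King squares — a7: attacked by Kb6; b7: attacked by Kb6; c7: attacked by Kb6; a8: attacked by Rd8; c8: attacked by Rd8.
Legal moves for White: none.
In check with no legal moves → checkmate.

checkmate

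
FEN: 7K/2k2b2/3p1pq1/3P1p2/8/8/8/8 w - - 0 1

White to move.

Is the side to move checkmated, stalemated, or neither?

White to move; white king on h8.
In check: no.
King squares — g7: attacked by Qg6; h7: attacked by Qg6; g8: attacked by Qg6.
Legal moves for White: none.
Not in check and no legal moves → stalemate.

stalemate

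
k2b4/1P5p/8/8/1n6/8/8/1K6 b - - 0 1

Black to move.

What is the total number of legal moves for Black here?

Black to move; king on a8.
In check: yes, from the white pawn on b7.
Legal moves: Kb8, Kxb7, Ka7.
Count: 3.

3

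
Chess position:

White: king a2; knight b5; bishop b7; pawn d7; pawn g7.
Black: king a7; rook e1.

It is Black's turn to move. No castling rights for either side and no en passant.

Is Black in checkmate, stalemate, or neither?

neither

Black to move; black king on a7.
In check: yes, from the white knight on b5.
King squares — a6: attacked by Bb7; b6: available; b7: available; a8: attacked by Bb7; b8: available.
Legal moves for Black: Kb8, Kxb7, Kb6.
Black is in check but has 3 legal moves → neither.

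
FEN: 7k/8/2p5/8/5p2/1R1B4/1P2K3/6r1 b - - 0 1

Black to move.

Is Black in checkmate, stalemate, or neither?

Black to move; black king on h8.
In check: no.
Legal moves for Black: Kg8, Kg7, Rg8, Rg7, Rg6, Rg5, Rg4, Rg3, Rg2+, Rh1, Rf1, Re1+, Rd1, Rc1, Rb1, Ra1, c5, f3+.
Black has 18 legal moves and is not in check → neither.

neither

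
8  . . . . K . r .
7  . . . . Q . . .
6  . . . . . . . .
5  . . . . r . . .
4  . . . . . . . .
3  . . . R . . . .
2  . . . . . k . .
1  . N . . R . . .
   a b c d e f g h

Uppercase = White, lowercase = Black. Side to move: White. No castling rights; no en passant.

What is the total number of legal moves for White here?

White to move; king on e8.
In check: yes, from the black rook on g8.
Legal moves: Kf7, Kd7.
Count: 2.

2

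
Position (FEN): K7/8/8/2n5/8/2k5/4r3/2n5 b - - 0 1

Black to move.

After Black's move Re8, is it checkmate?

After Re8: white king on a8; in check: yes, from the black rook on e8.
White has 1 legal reply: Ka7.
In check but a legal move exists → not checkmate.

no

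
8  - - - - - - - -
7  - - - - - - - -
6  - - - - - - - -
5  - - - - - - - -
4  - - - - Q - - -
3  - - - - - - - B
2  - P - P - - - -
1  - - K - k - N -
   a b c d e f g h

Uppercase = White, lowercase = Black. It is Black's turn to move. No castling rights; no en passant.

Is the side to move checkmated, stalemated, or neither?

neither

Black to move; black king on e1.
In check: yes, from the white queen on e4.
Legal moves for Black: Kf2.
Black is in check but has 1 legal move → neither.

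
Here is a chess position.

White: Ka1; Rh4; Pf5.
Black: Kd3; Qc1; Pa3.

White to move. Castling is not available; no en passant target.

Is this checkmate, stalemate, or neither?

neither

White to move; white king on a1.
In check: yes, from the black queen on c1.
Legal moves for White: Ka2.
White is in check but has 1 legal move → neither.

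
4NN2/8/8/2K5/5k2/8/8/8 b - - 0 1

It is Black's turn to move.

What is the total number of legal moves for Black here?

8

Black to move; king on f4.
In check: no.
Legal moves: Kg5, Kf5, Ke5, Kg4, Ke4, Kg3, Kf3, Ke3.
Count: 8.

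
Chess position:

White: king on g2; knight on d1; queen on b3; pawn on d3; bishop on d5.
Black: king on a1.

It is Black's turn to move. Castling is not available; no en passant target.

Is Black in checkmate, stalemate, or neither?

stalemate

Black to move; black king on a1.
In check: no.
King squares — b1: attacked by Qb3; a2: attacked by Qb3; b2: attacked by Nd1.
Legal moves for Black: none.
Not in check and no legal moves → stalemate.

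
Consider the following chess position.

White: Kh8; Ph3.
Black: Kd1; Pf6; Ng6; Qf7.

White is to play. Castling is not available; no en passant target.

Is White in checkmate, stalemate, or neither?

White to move; white king on h8.
In check: yes, from the black knight on g6.
King squares — g7: attacked by Qf7; h7: attacked by Qf7; g8: attacked by Qf7.
Legal moves for White: none.
In check with no legal moves → checkmate.

checkmate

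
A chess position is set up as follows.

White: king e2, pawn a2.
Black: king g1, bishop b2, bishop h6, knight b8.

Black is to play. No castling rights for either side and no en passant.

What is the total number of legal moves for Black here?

22

Black to move; king on g1.
In check: no.
Legal moves: Nd7, Nc6, Na6, Bf8, Bhg7, Bg5, Bf4, Be3, Bd2, Bhc1, Bh8, Bbg7, Bf6, Be5, Bd4, Bc3, Ba3, Bbc1, Ba1, Kh2, Kg2, Kh1.
Count: 22.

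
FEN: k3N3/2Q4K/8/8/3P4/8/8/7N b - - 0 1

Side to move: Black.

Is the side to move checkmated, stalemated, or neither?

Black to move; black king on a8.
In check: no.
King squares — a7: attacked by Qc7; b7: attacked by Qc7; b8: attacked by Qc7.
Legal moves for Black: none.
Not in check and no legal moves → stalemate.

stalemate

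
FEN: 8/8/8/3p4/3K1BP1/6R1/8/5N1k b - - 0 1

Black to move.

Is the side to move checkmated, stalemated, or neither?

Black to move; black king on h1.
In check: no.
King squares — g1: attacked by Rg3; g2: attacked by Rg3; h2: attacked by Nf1.
Legal moves for Black: none.
Not in check and no legal moves → stalemate.

stalemate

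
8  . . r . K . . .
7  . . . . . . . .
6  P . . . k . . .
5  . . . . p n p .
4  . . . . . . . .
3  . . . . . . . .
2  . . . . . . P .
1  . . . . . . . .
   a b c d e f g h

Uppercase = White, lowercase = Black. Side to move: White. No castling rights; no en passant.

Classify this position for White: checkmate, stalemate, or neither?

checkmate

White to move; white king on e8.
In check: yes, from the black rook on c8.
King squares — d7: attacked by Ke6; e7: attacked by Nf5; f7: attacked by Ke6; d8: attacked by Rc8; f8: attacked by Rc8.
Legal moves for White: none.
In check with no legal moves → checkmate.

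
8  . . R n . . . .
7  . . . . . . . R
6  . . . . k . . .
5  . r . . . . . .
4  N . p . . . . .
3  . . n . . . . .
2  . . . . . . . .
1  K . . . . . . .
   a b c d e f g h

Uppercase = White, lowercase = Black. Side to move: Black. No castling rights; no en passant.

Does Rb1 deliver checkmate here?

After Rb1: white king on a1; in check: yes, from the black rook on b1.
King squares — b1: attacked by Nc3; a2: attacked by Nc3; b2: attacked by Rb1.
White has no legal moves → checkmate.

yes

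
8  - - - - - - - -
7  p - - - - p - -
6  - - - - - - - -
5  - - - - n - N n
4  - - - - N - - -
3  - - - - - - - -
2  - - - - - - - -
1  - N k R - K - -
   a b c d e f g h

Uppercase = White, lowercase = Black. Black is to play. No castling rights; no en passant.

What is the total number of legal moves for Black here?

3

Black to move; king on c1.
In check: yes, from the white rook on d1.
Legal moves: Kc2, Kb2, Kxd1.
Count: 3.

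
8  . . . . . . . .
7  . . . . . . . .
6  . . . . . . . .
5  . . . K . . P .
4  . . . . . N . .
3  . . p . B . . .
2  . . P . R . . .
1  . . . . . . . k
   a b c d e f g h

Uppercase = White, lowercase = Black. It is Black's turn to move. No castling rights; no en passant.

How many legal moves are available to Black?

Black to move; king on h1.
In check: no.
Legal moves: none.
Count: 0.

0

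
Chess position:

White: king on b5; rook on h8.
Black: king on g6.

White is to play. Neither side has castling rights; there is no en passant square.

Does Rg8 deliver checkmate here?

After Rg8: black king on g6; in check: yes, from the white rook on g8.
Black has 6 legal replies: Kh7, Kf7, Kh6, Kf6, Kh5, Kf5.
In check but a legal move exists → not checkmate.

no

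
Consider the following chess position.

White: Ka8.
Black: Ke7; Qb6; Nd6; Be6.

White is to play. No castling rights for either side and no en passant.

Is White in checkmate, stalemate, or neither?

stalemate

White to move; white king on a8.
In check: no.
King squares — a7: attacked by Qb6; b7: attacked by Qb6; b8: attacked by Qb6.
Legal moves for White: none.
Not in check and no legal moves → stalemate.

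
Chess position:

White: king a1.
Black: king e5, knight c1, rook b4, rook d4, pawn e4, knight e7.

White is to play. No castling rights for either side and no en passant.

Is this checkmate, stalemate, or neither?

stalemate

White to move; white king on a1.
In check: no.
King squares — b1: attacked by Rb4; a2: attacked by Nc1; b2: attacked by Rb4.
Legal moves for White: none.
Not in check and no legal moves → stalemate.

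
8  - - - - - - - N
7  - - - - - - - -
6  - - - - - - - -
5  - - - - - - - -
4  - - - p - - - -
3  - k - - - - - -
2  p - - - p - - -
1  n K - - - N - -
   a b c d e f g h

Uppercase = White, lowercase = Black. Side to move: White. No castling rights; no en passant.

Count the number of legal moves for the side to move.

White to move; king on b1.
In check: yes, from the black pawn on a2.
Legal moves: Kc1, Kxa1.
Count: 2.

2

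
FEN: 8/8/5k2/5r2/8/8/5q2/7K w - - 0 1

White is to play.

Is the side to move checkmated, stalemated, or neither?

stalemate

White to move; white king on h1.
In check: no.
King squares — g1: attacked by Qf2; g2: attacked by Qf2; h2: attacked by Qf2.
Legal moves for White: none.
Not in check and no legal moves → stalemate.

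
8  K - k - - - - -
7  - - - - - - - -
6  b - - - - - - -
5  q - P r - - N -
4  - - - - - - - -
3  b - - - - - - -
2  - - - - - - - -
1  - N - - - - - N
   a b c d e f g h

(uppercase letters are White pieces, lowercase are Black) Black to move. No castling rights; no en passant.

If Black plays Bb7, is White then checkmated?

After Bb7: white king on a8; in check: yes, from the black queen on a5 and the black bishop on b7.
King squares — a7: attacked by Qa5; b7: attacked by Kc8; b8: attacked by Kc8.
White has no legal moves → checkmate.

yes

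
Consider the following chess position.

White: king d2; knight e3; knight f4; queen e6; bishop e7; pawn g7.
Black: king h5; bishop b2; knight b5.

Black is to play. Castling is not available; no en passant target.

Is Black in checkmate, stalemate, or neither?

checkmate

Black to move; black king on h5.
In check: yes, from the white knight on f4.
King squares — g4: attacked by Ne3; h4: attacked by Be7; g5: attacked by Be7; g6: attacked by Nf4; h6: attacked by Qe6.
Legal moves for Black: none.
In check with no legal moves → checkmate.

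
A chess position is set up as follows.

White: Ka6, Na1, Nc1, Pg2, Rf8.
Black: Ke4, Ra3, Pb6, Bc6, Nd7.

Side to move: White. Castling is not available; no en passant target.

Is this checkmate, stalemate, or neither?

White to move; white king on a6.
In check: yes, from the black rook on a3.
King squares — a5: attacked by Ra3; b5: attacked by Bc6; b6: attacked by Nd7; a7: attacked by Ra3; b7: attacked by Bc6.
Legal moves for White: none.
In check with no legal moves → checkmate.

checkmate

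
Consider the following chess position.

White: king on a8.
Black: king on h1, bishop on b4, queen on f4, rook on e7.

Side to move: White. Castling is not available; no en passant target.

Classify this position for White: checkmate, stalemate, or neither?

stalemate

White to move; white king on a8.
In check: no.
King squares — a7: attacked by Re7; b7: attacked by Re7; b8: attacked by Qf4.
Legal moves for White: none.
Not in check and no legal moves → stalemate.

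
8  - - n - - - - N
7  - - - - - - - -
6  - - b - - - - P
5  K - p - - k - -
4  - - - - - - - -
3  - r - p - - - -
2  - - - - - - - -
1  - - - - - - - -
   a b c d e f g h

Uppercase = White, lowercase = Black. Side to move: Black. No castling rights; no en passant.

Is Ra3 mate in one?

After Ra3: white king on a5; in check: yes, from the black rook on a3.
King squares — a4: attacked by Ra3; b4: attacked by Pc5; b5: attacked by Bc6; a6: attacked by Ra3; b6: attacked by Nc8.
White has no legal moves → checkmate.

yes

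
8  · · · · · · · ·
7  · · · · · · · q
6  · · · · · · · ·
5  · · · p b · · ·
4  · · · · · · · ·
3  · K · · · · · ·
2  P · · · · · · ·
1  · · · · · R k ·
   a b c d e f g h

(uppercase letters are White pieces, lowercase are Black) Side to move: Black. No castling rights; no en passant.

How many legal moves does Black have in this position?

Black to move; king on g1.
In check: yes, from the white rook on f1.
Legal moves: Kh2, Kg2, Kxf1.
Count: 3.

3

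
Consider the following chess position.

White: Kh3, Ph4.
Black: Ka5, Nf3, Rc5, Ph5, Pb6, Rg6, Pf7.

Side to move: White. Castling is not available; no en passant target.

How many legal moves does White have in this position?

White to move; king on h3.
In check: no.
Legal moves: none.
Count: 0.

0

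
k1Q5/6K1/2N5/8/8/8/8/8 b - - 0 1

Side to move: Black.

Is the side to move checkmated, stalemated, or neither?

checkmate

Black to move; black king on a8.
In check: yes, from the white queen on c8.
King squares — a7: attacked by Nc6; b7: attacked by Qc8; b8: attacked by Nc6.
Legal moves for Black: none.
In check with no legal moves → checkmate.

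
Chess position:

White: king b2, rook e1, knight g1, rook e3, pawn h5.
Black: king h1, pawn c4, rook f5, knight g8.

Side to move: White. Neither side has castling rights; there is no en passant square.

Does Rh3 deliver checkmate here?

After Rh3: black king on h1; in check: yes, from the white rook on h3.
Black has 1 legal reply: Kg2.
In check but a legal move exists → not checkmate.

no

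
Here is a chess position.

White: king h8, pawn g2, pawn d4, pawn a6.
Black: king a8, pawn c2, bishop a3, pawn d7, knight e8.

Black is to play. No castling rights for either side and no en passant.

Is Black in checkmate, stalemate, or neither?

neither

Black to move; black king on a8.
In check: no.
Legal moves for Black include: Ng7, Nc7, Nf6, Nd6, Kb8, Ka7, Bf8, Be7, Bd6, Bc5, Bb4, Bb2, Bc1, d6, c1=Q, c1=R, c1=B, c1=N, ... (list truncated; more exist).
Black has legal moves and is not in check → neither.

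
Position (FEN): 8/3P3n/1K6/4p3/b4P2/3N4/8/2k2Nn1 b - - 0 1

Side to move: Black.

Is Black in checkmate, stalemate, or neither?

neither

Black to move; black king on c1.
In check: yes, from the white knight on d3.
King squares — b1: available; d1: available; b2: attacked by Nd3; c2: available; d2: attacked by Nf1.
Legal moves for Black: Kc2, Kd1, Kb1.
Black is in check but has 3 legal moves → neither.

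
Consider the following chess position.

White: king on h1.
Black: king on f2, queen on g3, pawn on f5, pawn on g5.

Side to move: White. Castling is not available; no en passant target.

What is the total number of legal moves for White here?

0

White to move; king on h1.
In check: no.
Legal moves: none.
Count: 0.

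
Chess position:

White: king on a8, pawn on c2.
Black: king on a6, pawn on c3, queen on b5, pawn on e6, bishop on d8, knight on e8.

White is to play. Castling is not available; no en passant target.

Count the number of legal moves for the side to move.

0

White to move; king on a8.
In check: no.
Legal moves: none.
Count: 0.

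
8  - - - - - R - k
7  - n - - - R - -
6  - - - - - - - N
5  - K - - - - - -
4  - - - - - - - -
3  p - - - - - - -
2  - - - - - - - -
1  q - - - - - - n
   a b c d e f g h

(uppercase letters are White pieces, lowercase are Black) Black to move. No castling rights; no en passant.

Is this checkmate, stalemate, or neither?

Black to move; black king on h8.
In check: yes, from the white rook on f8.
King squares — g7: attacked by Rf7; h7: attacked by Rf7; g8: attacked by Nh6.
Legal moves for Black: none.
In check with no legal moves → checkmate.

checkmate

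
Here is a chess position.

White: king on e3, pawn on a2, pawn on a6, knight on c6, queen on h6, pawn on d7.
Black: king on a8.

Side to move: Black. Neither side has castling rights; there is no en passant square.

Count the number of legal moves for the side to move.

Black to move; king on a8.
In check: no.
Legal moves: none.
Count: 0.

0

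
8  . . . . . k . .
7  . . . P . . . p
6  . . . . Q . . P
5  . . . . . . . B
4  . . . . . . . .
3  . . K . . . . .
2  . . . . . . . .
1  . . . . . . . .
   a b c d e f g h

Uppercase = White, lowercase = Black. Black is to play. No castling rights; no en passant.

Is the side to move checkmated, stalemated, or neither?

stalemate

Black to move; black king on f8.
In check: no.
King squares — e7: attacked by Qe6; f7: attacked by Bh5; g7: attacked by Ph6; e8: attacked by Bh5; g8: attacked by Qe6.
Legal moves for Black: none.
Not in check and no legal moves → stalemate.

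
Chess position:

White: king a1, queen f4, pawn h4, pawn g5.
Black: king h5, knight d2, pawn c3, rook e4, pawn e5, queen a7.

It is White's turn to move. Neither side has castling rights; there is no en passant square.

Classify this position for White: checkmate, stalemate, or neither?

White to move; white king on a1.
In check: yes, from the black queen on a7.
King squares — b1: attacked by Nd2; a2: attacked by Qa7; b2: attacked by Pc3.
Legal moves for White: none.
In check with no legal moves → checkmate.

checkmate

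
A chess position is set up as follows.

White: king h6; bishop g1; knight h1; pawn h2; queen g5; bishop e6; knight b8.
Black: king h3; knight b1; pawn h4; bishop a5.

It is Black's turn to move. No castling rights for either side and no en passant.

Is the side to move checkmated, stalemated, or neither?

checkmate

Black to move; black king on h3.
In check: yes, from the white bishop on e6.
King squares — g2: attacked by Qg5; h2: attacked by Bg1; g3: attacked by Nh1; g4: attacked by Qg5; h4: own pawn.
Legal moves for Black: none.
In check with no legal moves → checkmate.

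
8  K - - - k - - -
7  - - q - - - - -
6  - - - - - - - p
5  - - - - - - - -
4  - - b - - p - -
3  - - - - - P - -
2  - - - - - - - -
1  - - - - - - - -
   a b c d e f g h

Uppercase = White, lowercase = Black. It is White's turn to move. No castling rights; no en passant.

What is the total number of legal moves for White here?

0

White to move; king on a8.
In check: no.
Legal moves: none.
Count: 0.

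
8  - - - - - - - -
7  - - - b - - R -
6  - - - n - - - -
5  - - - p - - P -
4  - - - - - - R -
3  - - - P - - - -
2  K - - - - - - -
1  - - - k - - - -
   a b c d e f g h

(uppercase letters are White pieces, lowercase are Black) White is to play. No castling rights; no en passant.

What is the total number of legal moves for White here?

23

White to move; king on a2.
In check: no.
Legal moves: Rg8, Rh7, Rf7, Re7, Rxd7, Rg6, Rh4, Rf4, Re4, Rd4, Rc4, Rb4, Ra4, Rg3, Rg2, Rg1+, Kb3, Ka3, Kb2, Kb1, Ka1, g6, d4.
Count: 23.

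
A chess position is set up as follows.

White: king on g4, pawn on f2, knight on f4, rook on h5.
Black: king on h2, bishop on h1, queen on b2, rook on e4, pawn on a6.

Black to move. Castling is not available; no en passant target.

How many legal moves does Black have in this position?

Black to move; king on h2.
In check: yes, from the white rook on h5.
Legal moves: Kg1.
Count: 1.

1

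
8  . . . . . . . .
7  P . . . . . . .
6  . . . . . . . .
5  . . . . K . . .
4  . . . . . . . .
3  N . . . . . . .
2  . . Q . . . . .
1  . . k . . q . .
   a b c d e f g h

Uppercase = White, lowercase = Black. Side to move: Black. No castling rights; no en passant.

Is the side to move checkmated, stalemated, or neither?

checkmate

Black to move; black king on c1.
In check: yes, from the white queen on c2.
King squares — b1: attacked by Qc2; d1: attacked by Qc2; b2: attacked by Qc2; c2: attacked by Na3; d2: attacked by Qc2.
Legal moves for Black: none.
In check with no legal moves → checkmate.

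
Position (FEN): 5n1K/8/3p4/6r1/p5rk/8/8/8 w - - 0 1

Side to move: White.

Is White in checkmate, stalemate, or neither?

stalemate

White to move; white king on h8.
In check: no.
King squares — g7: attacked by Rg5; h7: attacked by Nf8; g8: attacked by Rg5.
Legal moves for White: none.
Not in check and no legal moves → stalemate.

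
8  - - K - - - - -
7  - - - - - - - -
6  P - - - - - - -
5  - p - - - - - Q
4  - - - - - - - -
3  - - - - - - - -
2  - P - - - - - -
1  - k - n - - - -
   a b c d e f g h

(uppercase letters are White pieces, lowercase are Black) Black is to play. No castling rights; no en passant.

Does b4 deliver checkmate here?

no

After b4: white king on c8; in check: no.
White is not in check, so this cannot be checkmate.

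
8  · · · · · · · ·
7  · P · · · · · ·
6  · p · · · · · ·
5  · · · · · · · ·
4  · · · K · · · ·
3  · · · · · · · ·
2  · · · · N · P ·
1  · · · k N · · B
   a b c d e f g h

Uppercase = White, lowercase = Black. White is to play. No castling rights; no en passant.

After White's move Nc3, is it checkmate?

After Nc3: black king on d1; in check: yes, from the white knight on c3.
Black has 3 legal replies: Kd2, Kxe1, Kc1.
In check but a legal move exists → not checkmate.

no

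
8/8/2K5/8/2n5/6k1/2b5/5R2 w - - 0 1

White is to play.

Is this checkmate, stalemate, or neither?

White to move; white king on c6.
In check: no.
Legal moves for White include: Kd7, Kc7, Kb7, Kd5, Kc5, Kb5, Rf8, Rf7, Rf6, Rf5, Rf4, Rf3+, Rf2, Rh1, Rg1+, Re1, Rd1, Rc1, ... (list truncated; more exist).
White has legal moves and is not in check → neither.

neither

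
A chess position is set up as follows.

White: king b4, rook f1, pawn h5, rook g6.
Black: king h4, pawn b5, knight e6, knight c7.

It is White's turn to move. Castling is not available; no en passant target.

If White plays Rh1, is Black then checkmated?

yes

After Rh1: black king on h4; in check: yes, from the white rook on h1.
King squares — g3: attacked by Rg6; h3: attacked by Rh1; g4: attacked by Rg6; g5: attacked by Rg6; h5: attacked by Rh1.
Black has no legal moves → checkmate.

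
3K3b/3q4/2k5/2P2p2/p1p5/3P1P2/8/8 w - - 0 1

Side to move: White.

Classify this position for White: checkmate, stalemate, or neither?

White to move; white king on d8.
In check: yes, from the black queen on d7.
King squares — c7: attacked by Kc6; d7: attacked by Kc6; e7: attacked by Qd7; c8: attacked by Qd7; e8: attacked by Qd7.
Legal moves for White: none.
In check with no legal moves → checkmate.

checkmate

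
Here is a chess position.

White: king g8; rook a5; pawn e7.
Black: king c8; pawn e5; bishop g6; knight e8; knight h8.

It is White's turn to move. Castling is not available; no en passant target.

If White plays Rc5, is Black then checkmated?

After Rc5: black king on c8; in check: yes, from the white rook on c5.
Black has 4 legal replies: Kb8, Kd7, Kb7, Nc7.
In check but a legal move exists → not checkmate.

no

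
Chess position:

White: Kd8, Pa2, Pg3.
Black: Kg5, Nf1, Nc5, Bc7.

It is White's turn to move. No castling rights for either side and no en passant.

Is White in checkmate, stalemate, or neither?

neither

White to move; white king on d8.
In check: yes, from the black bishop on c7.
King squares — c7: available; d7: attacked by Nc5; e7: available; c8: available; e8: available.
Legal moves for White: Ke8, Kc8, Ke7, Kxc7.
White is in check but has 4 legal moves → neither.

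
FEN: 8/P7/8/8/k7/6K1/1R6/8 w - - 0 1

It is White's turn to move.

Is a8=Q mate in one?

After a8=Q: black king on a4; in check: yes, from the white queen on a8.
King squares — a3: attacked by Qa8; b3: attacked by Rb2; b4: attacked by Rb2; a5: attacked by Qa8; b5: attacked by Rb2.
Black has no legal moves → checkmate.

yes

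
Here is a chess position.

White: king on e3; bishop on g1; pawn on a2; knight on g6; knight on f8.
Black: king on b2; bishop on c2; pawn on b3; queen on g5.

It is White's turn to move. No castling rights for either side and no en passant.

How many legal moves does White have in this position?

5

White to move; king on e3.
In check: yes, from the black queen on g5.
Legal moves: Kd4, Kf3, Kf2, Ke2, Nf4.
Count: 5.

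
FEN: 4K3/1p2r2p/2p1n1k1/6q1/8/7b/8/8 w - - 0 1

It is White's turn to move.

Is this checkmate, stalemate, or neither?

checkmate

White to move; white king on e8.
In check: yes, from the black rook on e7.
King squares — d7: attacked by Re7; e7: attacked by Qg5; f7: attacked by Kg6; d8: attacked by Ne6; f8: attacked by Ne6.
Legal moves for White: none.
In check with no legal moves → checkmate.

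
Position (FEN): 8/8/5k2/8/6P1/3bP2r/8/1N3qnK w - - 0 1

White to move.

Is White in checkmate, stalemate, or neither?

checkmate

White to move; white king on h1.
In check: yes, from the black rook on h3.
King squares — g1: attacked by Qf1; g2: attacked by Qf1; h2: attacked by Rh3.
Legal moves for White: none.
In check with no legal moves → checkmate.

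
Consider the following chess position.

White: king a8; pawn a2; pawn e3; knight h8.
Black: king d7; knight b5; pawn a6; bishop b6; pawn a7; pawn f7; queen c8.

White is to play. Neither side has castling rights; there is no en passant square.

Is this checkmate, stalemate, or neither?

checkmate

White to move; white king on a8.
In check: yes, from the black queen on c8.
King squares — a7: attacked by Nb5; b7: attacked by Qc8; b8: attacked by Qc8.
Legal moves for White: none.
In check with no legal moves → checkmate.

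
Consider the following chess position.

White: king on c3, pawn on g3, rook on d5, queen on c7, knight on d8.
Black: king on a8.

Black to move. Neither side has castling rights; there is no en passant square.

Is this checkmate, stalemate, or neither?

stalemate

Black to move; black king on a8.
In check: no.
King squares — a7: attacked by Qc7; b7: attacked by Qc7; b8: attacked by Qc7.
Legal moves for Black: none.
Not in check and no legal moves → stalemate.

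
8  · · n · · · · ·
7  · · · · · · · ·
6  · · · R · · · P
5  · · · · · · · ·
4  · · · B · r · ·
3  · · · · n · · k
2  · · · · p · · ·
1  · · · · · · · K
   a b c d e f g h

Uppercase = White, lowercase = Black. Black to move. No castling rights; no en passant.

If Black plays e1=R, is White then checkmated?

yes

After e1=R: white king on h1; in check: yes, from the black rook on e1.
King squares — g1: attacked by Re1; g2: attacked by Ne3; h2: attacked by Kh3.
White has no legal moves → checkmate.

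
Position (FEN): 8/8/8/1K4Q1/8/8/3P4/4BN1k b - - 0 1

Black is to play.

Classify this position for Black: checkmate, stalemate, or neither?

Black to move; black king on h1.
In check: no.
King squares — g1: attacked by Qg5; g2: attacked by Qg5; h2: attacked by Nf1.
Legal moves for Black: none.
Not in check and no legal moves → stalemate.

stalemate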